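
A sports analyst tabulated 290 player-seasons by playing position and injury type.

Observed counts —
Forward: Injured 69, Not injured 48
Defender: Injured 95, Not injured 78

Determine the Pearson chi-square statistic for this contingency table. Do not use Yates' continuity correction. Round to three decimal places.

Row totals: 117, 173. Column totals: 164, 126. Grand total N = 290.
Expected counts (row total × column total / N):
  Forward, Injured: 117×164/290 = 66.1655
  Forward, Not injured: 117×126/290 = 50.8345
  Defender, Injured: 173×164/290 = 97.8345
  Defender, Not injured: 173×126/290 = 75.1655
Contributions (O − E)²/E:
  (69 − 66.1655)²/66.1655 = 0.1214
  (48 − 50.8345)²/50.8345 = 0.1580
  (95 − 97.8345)²/97.8345 = 0.0821
  (78 − 75.1655)²/75.1655 = 0.1069
χ² = 0.1214 + 0.1580 + 0.0821 + 0.1069 = 0.468

0.468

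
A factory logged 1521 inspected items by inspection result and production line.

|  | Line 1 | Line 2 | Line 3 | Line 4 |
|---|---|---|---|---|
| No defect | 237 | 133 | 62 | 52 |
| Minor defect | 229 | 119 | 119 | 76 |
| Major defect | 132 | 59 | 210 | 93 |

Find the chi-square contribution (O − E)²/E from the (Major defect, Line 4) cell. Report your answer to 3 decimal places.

6.275

Row total (Major defect) = 494; column total (Line 4) = 221; N = 1521.
Expected count E = 494 × 221 / 1521 = 71.7778.
Contribution = (O − E)²/E = (93 − 71.7778)² / 71.7778 = 6.275.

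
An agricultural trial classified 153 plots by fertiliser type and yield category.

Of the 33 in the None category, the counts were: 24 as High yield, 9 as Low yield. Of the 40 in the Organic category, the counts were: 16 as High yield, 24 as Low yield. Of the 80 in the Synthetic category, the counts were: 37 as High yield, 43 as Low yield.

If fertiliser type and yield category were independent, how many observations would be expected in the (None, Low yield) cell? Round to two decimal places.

Row total (None) = 33; column total (Low yield) = 76; grand total N = 153.
Expected count = (row total × column total) / N = 33 × 76 / 153 = 16.39.

16.39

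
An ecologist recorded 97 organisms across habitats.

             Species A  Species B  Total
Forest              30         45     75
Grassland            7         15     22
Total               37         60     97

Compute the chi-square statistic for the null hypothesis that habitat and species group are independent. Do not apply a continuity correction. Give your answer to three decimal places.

Grand total N = 97.
Expected counts (row total × column total / N):
  Forest, Species A: 75×37/97 = 28.6082
  Forest, Species B: 75×60/97 = 46.3918
  Grassland, Species A: 22×37/97 = 8.3918
  Grassland, Species B: 22×60/97 = 13.6082
Contributions (O − E)²/E:
  (30 − 28.6082)²/28.6082 = 0.0677
  (45 − 46.3918)²/46.3918 = 0.0418
  (7 − 8.3918)²/8.3918 = 0.2308
  (15 − 13.6082)²/13.6082 = 0.1423
χ² = 0.0677 + 0.0418 + 0.2308 + 0.1423 = 0.483

0.483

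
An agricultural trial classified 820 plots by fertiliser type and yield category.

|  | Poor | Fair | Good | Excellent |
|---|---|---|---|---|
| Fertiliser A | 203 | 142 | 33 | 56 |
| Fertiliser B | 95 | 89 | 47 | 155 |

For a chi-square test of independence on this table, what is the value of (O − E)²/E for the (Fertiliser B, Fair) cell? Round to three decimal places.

3.583

Row total (Fertiliser B) = 386; column total (Fair) = 231; N = 820.
Expected count E = 386 × 231 / 820 = 108.7390.
Contribution = (O − E)²/E = (89 − 108.7390)² / 108.7390 = 3.583.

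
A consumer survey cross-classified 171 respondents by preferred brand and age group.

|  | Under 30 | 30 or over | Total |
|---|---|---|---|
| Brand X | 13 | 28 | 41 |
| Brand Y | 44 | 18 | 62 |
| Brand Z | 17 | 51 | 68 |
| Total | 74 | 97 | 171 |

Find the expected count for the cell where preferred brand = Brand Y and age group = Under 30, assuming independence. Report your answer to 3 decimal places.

Row total (Brand Y) = 62; column total (Under 30) = 74; grand total N = 171.
Expected count = (row total × column total) / N = 62 × 74 / 171 = 26.830.

26.830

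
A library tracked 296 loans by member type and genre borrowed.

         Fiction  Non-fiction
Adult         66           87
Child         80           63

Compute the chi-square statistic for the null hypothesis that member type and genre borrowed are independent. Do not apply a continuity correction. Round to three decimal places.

4.850

Row totals: 153, 143. Column totals: 146, 150. Grand total N = 296.
Expected counts (row total × column total / N):
  Adult, Fiction: 153×146/296 = 75.4662
  Adult, Non-fiction: 153×150/296 = 77.5338
  Child, Fiction: 143×146/296 = 70.5338
  Child, Non-fiction: 143×150/296 = 72.4662
Contributions (O − E)²/E:
  (66 − 75.4662)²/75.4662 = 1.1874
  (87 − 77.5338)²/77.5338 = 1.1557
  (80 − 70.5338)²/70.5338 = 1.2704
  (63 − 72.4662)²/72.4662 = 1.2366
χ² = 1.1874 + 1.1557 + 1.2704 + 1.2366 = 4.850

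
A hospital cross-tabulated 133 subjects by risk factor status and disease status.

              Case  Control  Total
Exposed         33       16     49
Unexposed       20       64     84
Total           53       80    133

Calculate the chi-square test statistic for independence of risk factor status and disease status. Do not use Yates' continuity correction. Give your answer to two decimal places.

Grand total N = 133.
Expected counts (row total × column total / N):
  Exposed, Case: 49×53/133 = 19.526
  Exposed, Control: 49×80/133 = 29.474
  Unexposed, Case: 84×53/133 = 33.474
  Unexposed, Control: 84×80/133 = 50.526
Contributions (O − E)²/E:
  (33 − 19.526)²/19.526 = 9.2978
  (16 − 29.474)²/29.474 = 6.1596
  (20 − 33.474)²/33.474 = 5.4236
  (64 − 50.526)²/50.526 = 3.5932
χ² = 9.2978 + 6.1596 + 5.4236 + 3.5932 = 24.47

24.47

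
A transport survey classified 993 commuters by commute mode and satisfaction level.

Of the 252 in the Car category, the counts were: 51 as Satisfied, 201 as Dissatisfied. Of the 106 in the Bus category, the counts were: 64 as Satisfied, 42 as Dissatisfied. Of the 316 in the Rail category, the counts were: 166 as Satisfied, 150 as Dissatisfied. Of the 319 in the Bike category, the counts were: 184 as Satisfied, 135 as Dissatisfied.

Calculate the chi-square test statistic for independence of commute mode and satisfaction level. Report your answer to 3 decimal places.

98.588

Row totals: 252, 106, 316, 319. Column totals: 465, 528. Grand total N = 993.
Expected counts (row total × column total / N):
  Car, Satisfied: 252×465/993 = 118.0060
  Car, Dissatisfied: 252×528/993 = 133.9940
  Bus, Satisfied: 106×465/993 = 49.6375
  Bus, Dissatisfied: 106×528/993 = 56.3625
  Rail, Satisfied: 316×465/993 = 147.9758
  Rail, Dissatisfied: 316×528/993 = 168.0242
  Bike, Satisfied: 319×465/993 = 149.3807
  Bike, Dissatisfied: 319×528/993 = 169.6193
Contributions (O − E)²/E:
  (51 − 118.0060)²/118.0060 = 38.0473
  (201 − 133.9940)²/133.9940 = 33.5075
  (64 − 49.6375)²/49.6375 = 4.1558
  (42 − 56.3625)²/56.3625 = 3.6599
  (166 − 147.9758)²/147.9758 = 2.1954
  (150 − 168.0242)²/168.0242 = 1.9335
  (184 − 149.3807)²/149.3807 = 8.0231
  (135 − 169.6193)²/169.6193 = 7.0658
χ² = 38.0473 + 33.5075 + 4.1558 + 3.6599 + 2.1954 + 1.9335 + 8.0231 + 7.0658 = 98.588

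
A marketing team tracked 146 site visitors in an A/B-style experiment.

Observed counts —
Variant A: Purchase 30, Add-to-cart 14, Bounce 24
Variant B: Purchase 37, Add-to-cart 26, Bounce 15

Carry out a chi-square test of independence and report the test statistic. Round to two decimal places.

Row totals: 68, 78. Column totals: 67, 40, 39. Grand total N = 146.
Expected counts (row total × column total / N):
  Variant A, Purchase: 68×67/146 = 31.2055
  Variant A, Add-to-cart: 68×40/146 = 18.6301
  Variant A, Bounce: 68×39/146 = 18.1644
  Variant B, Purchase: 78×67/146 = 35.7945
  Variant B, Add-to-cart: 78×40/146 = 21.3699
  Variant B, Bounce: 78×39/146 = 20.8356
Contributions (O − E)²/E:
  (30 − 31.2055)²/31.2055 = 0.0466
  (14 − 18.6301)²/18.6301 = 1.1507
  (24 − 18.1644)²/18.1644 = 1.8748
  (37 − 35.7945)²/35.7945 = 0.0406
  (26 − 21.3699)²/21.3699 = 1.0032
  (15 − 20.8356)²/20.8356 = 1.6344
χ² = 0.0466 + 1.1507 + 1.8748 + 0.0406 + 1.0032 + 1.6344 = 5.75

5.75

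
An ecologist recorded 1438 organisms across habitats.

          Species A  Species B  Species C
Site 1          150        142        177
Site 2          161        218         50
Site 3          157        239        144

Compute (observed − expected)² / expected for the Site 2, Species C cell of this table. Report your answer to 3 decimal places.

Row total (Site 2) = 429; column total (Species C) = 371; N = 1438.
Expected count E = 429 × 371 / 1438 = 110.6808.
Contribution = (O − E)²/E = (50 − 110.6808)² / 110.6808 = 33.268.

33.268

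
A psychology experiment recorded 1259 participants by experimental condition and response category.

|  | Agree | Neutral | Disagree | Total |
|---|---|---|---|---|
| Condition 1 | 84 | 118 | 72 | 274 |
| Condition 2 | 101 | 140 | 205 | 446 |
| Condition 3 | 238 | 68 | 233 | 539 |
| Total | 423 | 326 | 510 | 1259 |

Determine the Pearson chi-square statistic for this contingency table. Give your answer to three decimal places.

Grand total N = 1259.
Expected counts (row total × column total / N):
  Condition 1, Agree: 274×423/1259 = 92.0588
  Condition 1, Neutral: 274×326/1259 = 70.9484
  Condition 1, Disagree: 274×510/1259 = 110.9929
  Condition 2, Agree: 446×423/1259 = 149.8475
  Condition 2, Neutral: 446×326/1259 = 115.4853
  Condition 2, Disagree: 446×510/1259 = 180.6672
  Condition 3, Agree: 539×423/1259 = 181.0937
  Condition 3, Neutral: 539×326/1259 = 139.5663
  Condition 3, Disagree: 539×510/1259 = 218.3400
Contributions (O − E)²/E:
  (84 − 92.0588)²/92.0588 = 0.7055
  (118 − 70.9484)²/70.9484 = 31.2037
  (72 − 110.9929)²/110.9929 = 13.6986
  (101 − 149.8475)²/149.8475 = 15.9234
  (140 − 115.4853)²/115.4853 = 5.2039
  (205 − 180.6672)²/180.6672 = 3.2772
  (238 − 181.0937)²/181.0937 = 17.8821
  (68 − 139.5663)²/139.5663 = 36.6975
  (233 − 218.3400)²/218.3400 = 0.9843
χ² = 0.7055 + 31.2037 + 13.6986 + 15.9234 + 5.2039 + 3.2772 + 17.8821 + 36.6975 + 0.9843 = 125.576

125.576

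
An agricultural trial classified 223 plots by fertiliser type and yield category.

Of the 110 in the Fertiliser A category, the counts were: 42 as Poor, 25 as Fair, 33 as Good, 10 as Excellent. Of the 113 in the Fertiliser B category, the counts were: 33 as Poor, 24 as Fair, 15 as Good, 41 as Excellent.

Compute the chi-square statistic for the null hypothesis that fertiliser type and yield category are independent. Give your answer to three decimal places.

26.658

Row totals: 110, 113. Column totals: 75, 49, 48, 51. Grand total N = 223.
Expected counts (row total × column total / N):
  Fertiliser A, Poor: 110×75/223 = 36.9955
  Fertiliser A, Fair: 110×49/223 = 24.1704
  Fertiliser A, Good: 110×48/223 = 23.6771
  Fertiliser A, Excellent: 110×51/223 = 25.1570
  Fertiliser B, Poor: 113×75/223 = 38.0045
  Fertiliser B, Fair: 113×49/223 = 24.8296
  Fertiliser B, Good: 113×48/223 = 24.3229
  Fertiliser B, Excellent: 113×51/223 = 25.8430
Contributions (O − E)²/E:
  (42 − 36.9955)²/36.9955 = 0.6770
  (25 − 24.1704)²/24.1704 = 0.0285
  (33 − 23.6771)²/23.6771 = 3.6709
  (10 − 25.1570)²/25.1570 = 9.1320
  (33 − 38.0045)²/38.0045 = 0.6590
  (24 − 24.8296)²/24.8296 = 0.0277
  (15 − 24.3229)²/24.3229 = 3.5734
  (41 − 25.8430)²/25.8430 = 8.8896
χ² = 0.6770 + 0.0285 + 3.6709 + 9.1320 + 0.6590 + 0.0277 + 3.5734 + 8.8896 = 26.658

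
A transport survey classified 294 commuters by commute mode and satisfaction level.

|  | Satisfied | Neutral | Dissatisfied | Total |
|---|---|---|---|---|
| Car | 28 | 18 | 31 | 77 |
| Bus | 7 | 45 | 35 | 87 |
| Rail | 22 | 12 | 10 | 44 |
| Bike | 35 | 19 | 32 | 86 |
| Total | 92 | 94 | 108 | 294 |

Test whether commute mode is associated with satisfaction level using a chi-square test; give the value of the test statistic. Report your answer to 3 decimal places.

Grand total N = 294.
Expected counts (row total × column total / N):
  Car, Satisfied: 77×92/294 = 24.0952
  Car, Neutral: 77×94/294 = 24.6190
  Car, Dissatisfied: 77×108/294 = 28.2857
  Bus, Satisfied: 87×92/294 = 27.2245
  Bus, Neutral: 87×94/294 = 27.8163
  Bus, Dissatisfied: 87×108/294 = 31.9592
  Rail, Satisfied: 44×92/294 = 13.7687
  Rail, Neutral: 44×94/294 = 14.0680
  Rail, Dissatisfied: 44×108/294 = 16.1633
  Bike, Satisfied: 86×92/294 = 26.9116
  Bike, Neutral: 86×94/294 = 27.4966
  Bike, Dissatisfied: 86×108/294 = 31.5918
Contributions (O − E)²/E:
  (28 − 24.0952)²/24.0952 = 0.6328
  (18 − 24.6190)²/24.6190 = 1.7796
  (31 − 28.2857)²/28.2857 = 0.2605
  (7 − 27.2245)²/27.2245 = 15.0243
  (45 − 27.8163)²/27.8163 = 10.6153
  (35 − 31.9592)²/31.9592 = 0.2893
  (22 − 13.7687)²/13.7687 = 4.9209
  (12 − 14.0680)²/14.0680 = 0.3040
  (10 − 16.1633)²/16.1633 = 2.3502
  (35 − 26.9116)²/26.9116 = 2.4310
  (19 − 27.4966)²/27.4966 = 2.6255
  (32 − 31.5918)²/31.5918 = 0.0053
χ² = 0.6328 + 1.7796 + 0.2605 + 15.0243 + 10.6153 + 0.2893 + 4.9209 + 0.3040 + 2.3502 + 2.4310 + 2.6255 + 0.0053 = 41.239

41.239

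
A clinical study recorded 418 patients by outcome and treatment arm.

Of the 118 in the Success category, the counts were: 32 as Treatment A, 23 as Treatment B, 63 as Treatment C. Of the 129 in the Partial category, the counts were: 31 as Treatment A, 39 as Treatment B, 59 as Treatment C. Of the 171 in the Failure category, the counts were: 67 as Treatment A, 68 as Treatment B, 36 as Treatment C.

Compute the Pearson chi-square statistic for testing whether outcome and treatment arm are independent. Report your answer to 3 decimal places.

Row totals: 118, 129, 171. Column totals: 130, 130, 158. Grand total N = 418.
Expected counts (row total × column total / N):
  Success, Treatment A: 118×130/418 = 36.69856
  Success, Treatment B: 118×130/418 = 36.69856
  Success, Treatment C: 118×158/418 = 44.60287
  Partial, Treatment A: 129×130/418 = 40.11962
  Partial, Treatment B: 129×130/418 = 40.11962
  Partial, Treatment C: 129×158/418 = 48.76077
  Failure, Treatment A: 171×130/418 = 53.18182
  Failure, Treatment B: 171×130/418 = 53.18182
  Failure, Treatment C: 171×158/418 = 64.63636
Contributions (O − E)²/E:
  (32 − 36.69856)²/36.69856 = 0.6016
  (23 − 36.69856)²/36.69856 = 5.1133
  (63 − 44.60287)²/44.60287 = 7.5882
  (31 − 40.11962)²/40.11962 = 2.0730
  (39 − 40.11962)²/40.11962 = 0.0312
  (59 − 48.76077)²/48.76077 = 2.1501
  (67 − 53.18182)²/53.18182 = 3.5904
  (68 − 53.18182)²/53.18182 = 4.1288
  (36 − 64.63636)²/64.63636 = 12.6870
χ² = 0.6016 + 5.1133 + 7.5882 + 2.0730 + 0.0312 + 2.1501 + 3.5904 + 4.1288 + 12.6870 = 37.964

37.964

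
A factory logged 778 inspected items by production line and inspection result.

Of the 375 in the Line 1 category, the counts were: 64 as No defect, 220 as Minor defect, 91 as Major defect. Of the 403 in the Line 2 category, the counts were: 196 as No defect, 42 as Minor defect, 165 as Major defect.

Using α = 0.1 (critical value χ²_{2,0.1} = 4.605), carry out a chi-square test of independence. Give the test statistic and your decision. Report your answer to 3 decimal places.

208.600; reject H₀

Row totals: 375, 403. Column totals: 260, 262, 256. Grand total N = 778.
Expected counts (row total × column total / N):
  Line 1, No defect: 375×260/778 = 125.3213
  Line 1, Minor defect: 375×262/778 = 126.2853
  Line 1, Major defect: 375×256/778 = 123.3933
  Line 2, No defect: 403×260/778 = 134.6787
  Line 2, Minor defect: 403×262/778 = 135.7147
  Line 2, Major defect: 403×256/778 = 132.6067
Contributions (O − E)²/E:
  (64 − 125.3213)²/125.3213 = 30.0053
  (220 − 126.2853)²/126.2853 = 69.5445
  (91 − 123.3933)²/123.3933 = 8.5039
  (196 − 134.6787)²/134.6787 = 27.9205
  (42 − 135.7147)²/135.7147 = 64.7126
  (165 − 132.6067)²/132.6067 = 7.9131
χ² = 30.0053 + 69.5445 + 8.5039 + 27.9205 + 64.7126 + 7.9131 = 208.600
df = (2−1)(3−1) = 2. Since 208.600 > 4.605, reject the null hypothesis of independence at α = 0.1.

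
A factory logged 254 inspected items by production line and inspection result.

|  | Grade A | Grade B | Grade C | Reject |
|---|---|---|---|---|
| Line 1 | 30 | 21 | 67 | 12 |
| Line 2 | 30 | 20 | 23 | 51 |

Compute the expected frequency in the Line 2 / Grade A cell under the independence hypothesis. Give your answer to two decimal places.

29.29

Row total (Line 2) = 124; column total (Grade A) = 60; grand total N = 254.
Expected count = (row total × column total) / N = 124 × 60 / 254 = 29.29.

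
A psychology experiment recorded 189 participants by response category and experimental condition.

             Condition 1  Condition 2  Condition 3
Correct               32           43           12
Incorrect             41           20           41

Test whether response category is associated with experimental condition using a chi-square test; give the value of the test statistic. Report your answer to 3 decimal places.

24.337

Row totals: 87, 102. Column totals: 73, 63, 53. Grand total N = 189.
Expected counts (row total × column total / N):
  Correct, Condition 1: 87×73/189 = 33.6032
  Correct, Condition 2: 87×63/189 = 29.0000
  Correct, Condition 3: 87×53/189 = 24.3968
  Incorrect, Condition 1: 102×73/189 = 39.3968
  Incorrect, Condition 2: 102×63/189 = 34.0000
  Incorrect, Condition 3: 102×53/189 = 28.6032
Contributions (O − E)²/E:
  (32 − 33.6032)²/33.6032 = 0.0765
  (43 − 29.0000)²/29.0000 = 6.7586
  (12 − 24.3968)²/24.3968 = 6.2992
  (41 − 39.3968)²/39.3968 = 0.0652
  (20 − 34.0000)²/34.0000 = 5.7647
  (41 − 28.6032)²/28.6032 = 5.3728
χ² = 0.0765 + 6.7586 + 6.2992 + 0.0652 + 5.7647 + 5.3728 = 24.337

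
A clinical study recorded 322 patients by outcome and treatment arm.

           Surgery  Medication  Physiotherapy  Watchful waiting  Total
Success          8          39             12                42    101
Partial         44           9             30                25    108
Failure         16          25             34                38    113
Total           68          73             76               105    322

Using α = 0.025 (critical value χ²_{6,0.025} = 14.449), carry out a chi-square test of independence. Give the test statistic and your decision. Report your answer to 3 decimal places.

Grand total N = 322.
Expected counts (row total × column total / N):
  Success, Surgery: 101×68/322 = 21.3292
  Success, Medication: 101×73/322 = 22.8975
  Success, Physiotherapy: 101×76/322 = 23.8385
  Success, Watchful waiting: 101×105/322 = 32.9348
  Partial, Surgery: 108×68/322 = 22.8075
  Partial, Medication: 108×73/322 = 24.4845
  Partial, Physiotherapy: 108×76/322 = 25.4907
  Partial, Watchful waiting: 108×105/322 = 35.2174
  Failure, Surgery: 113×68/322 = 23.8634
  Failure, Medication: 113×73/322 = 25.6180
  Failure, Physiotherapy: 113×76/322 = 26.6708
  Failure, Watchful waiting: 113×105/322 = 36.8478
Contributions (O − E)²/E:
  (8 − 21.3292)²/21.3292 = 8.3298
  (39 − 22.8975)²/22.8975 = 11.3240
  (12 − 23.8385)²/23.8385 = 5.8791
  (42 − 32.9348)²/32.9348 = 2.4952
  (44 − 22.8075)²/22.8075 = 19.6919
  (9 − 24.4845)²/24.4845 = 9.7927
  (30 − 25.4907)²/25.4907 = 0.7977
  (25 − 35.2174)²/35.2174 = 2.9643
  (16 − 23.8634)²/23.8634 = 2.5911
  (25 − 25.6180)²/25.6180 = 0.0149
  (34 − 26.6708)²/26.6708 = 2.0141
  (38 − 36.8478)²/36.8478 = 0.0360
χ² = 8.3298 + 11.3240 + 5.8791 + 2.4952 + 19.6919 + 9.7927 + 0.7977 + 2.9643 + 2.5911 + 0.0149 + 2.0141 + 0.0360 = 65.931
df = (3−1)(4−1) = 6. Since 65.931 > 14.449, reject the null hypothesis of independence at α = 0.025.

65.931; reject H₀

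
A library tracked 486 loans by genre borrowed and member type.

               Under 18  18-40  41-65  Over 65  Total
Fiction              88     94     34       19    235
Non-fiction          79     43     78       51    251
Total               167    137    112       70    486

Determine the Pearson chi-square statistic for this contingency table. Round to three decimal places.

50.913

Grand total N = 486.
Expected counts (row total × column total / N):
  Fiction, Under 18: 235×167/486 = 80.75103
  Fiction, 18-40: 235×137/486 = 66.24486
  Fiction, 41-65: 235×112/486 = 54.15638
  Fiction, Over 65: 235×70/486 = 33.84774
  Non-fiction, Under 18: 251×167/486 = 86.24897
  Non-fiction, 18-40: 251×137/486 = 70.75514
  Non-fiction, 41-65: 251×112/486 = 57.84362
  Non-fiction, Over 65: 251×70/486 = 36.15226
Contributions (O − E)²/E:
  (88 − 80.75103)²/80.75103 = 0.6507
  (94 − 66.24486)²/66.24486 = 11.6288
  (34 − 54.15638)²/54.15638 = 7.5020
  (19 − 33.84774)²/33.84774 = 6.5131
  (79 − 86.24897)²/86.24897 = 0.6093
  (43 − 70.75514)²/70.75514 = 10.8875
  (78 − 57.84362)²/57.84362 = 7.0238
  (51 − 36.15226)²/36.15226 = 6.0980
χ² = 0.6507 + 11.6288 + 7.5020 + 6.5131 + 0.6093 + 10.8875 + 7.0238 + 6.0980 = 50.913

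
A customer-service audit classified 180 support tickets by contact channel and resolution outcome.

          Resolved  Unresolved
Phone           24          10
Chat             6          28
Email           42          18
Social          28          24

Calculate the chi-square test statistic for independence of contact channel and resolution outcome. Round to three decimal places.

28.032

Row totals: 34, 34, 60, 52. Column totals: 100, 80. Grand total N = 180.
Expected counts (row total × column total / N):
  Phone, Resolved: 34×100/180 = 18.8889
  Phone, Unresolved: 34×80/180 = 15.1111
  Chat, Resolved: 34×100/180 = 18.8889
  Chat, Unresolved: 34×80/180 = 15.1111
  Email, Resolved: 60×100/180 = 33.3333
  Email, Unresolved: 60×80/180 = 26.6667
  Social, Resolved: 52×100/180 = 28.8889
  Social, Unresolved: 52×80/180 = 23.1111
Contributions (O − E)²/E:
  (24 − 18.8889)²/18.8889 = 1.3830
  (10 − 15.1111)²/15.1111 = 1.7288
  (6 − 18.8889)²/18.8889 = 8.7948
  (28 − 15.1111)²/15.1111 = 10.9935
  (42 − 33.3333)²/33.3333 = 2.2534
  (18 − 26.6667)²/26.6667 = 2.8167
  (28 − 28.8889)²/28.8889 = 0.0274
  (24 − 23.1111)²/23.1111 = 0.0342
χ² = 1.3830 + 1.7288 + 8.7948 + 10.9935 + 2.2534 + 2.8167 + 0.0274 + 0.0342 = 28.032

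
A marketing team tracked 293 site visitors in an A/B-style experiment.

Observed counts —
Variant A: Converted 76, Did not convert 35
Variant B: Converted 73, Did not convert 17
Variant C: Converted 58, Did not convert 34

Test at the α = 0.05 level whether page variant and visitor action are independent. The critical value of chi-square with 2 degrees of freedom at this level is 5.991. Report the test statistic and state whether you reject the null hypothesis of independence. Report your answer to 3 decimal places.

Row totals: 111, 90, 92. Column totals: 207, 86. Grand total N = 293.
Expected counts (row total × column total / N):
  Variant A, Converted: 111×207/293 = 78.4198
  Variant A, Did not convert: 111×86/293 = 32.5802
  Variant B, Converted: 90×207/293 = 63.5836
  Variant B, Did not convert: 90×86/293 = 26.4164
  Variant C, Converted: 92×207/293 = 64.9966
  Variant C, Did not convert: 92×86/293 = 27.0034
Contributions (O − E)²/E:
  (76 − 78.4198)²/78.4198 = 0.0747
  (35 − 32.5802)²/32.5802 = 0.1797
  (73 − 63.5836)²/63.5836 = 1.3945
  (17 − 26.4164)²/26.4164 = 3.3566
  (58 − 64.9966)²/64.9966 = 0.7532
  (34 − 27.0034)²/27.0034 = 1.8128
χ² = 0.0747 + 0.1797 + 1.3945 + 3.3566 + 0.7532 + 1.8128 = 7.571
df = (3−1)(2−1) = 2. Since 7.571 > 5.991, reject the null hypothesis of independence at α = 0.05.

7.571; reject H₀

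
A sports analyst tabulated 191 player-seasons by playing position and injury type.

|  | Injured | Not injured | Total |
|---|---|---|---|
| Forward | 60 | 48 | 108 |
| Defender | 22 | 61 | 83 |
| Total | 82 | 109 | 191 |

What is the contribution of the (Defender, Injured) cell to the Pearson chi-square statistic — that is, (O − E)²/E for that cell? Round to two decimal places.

5.22

Row total (Defender) = 83; column total (Injured) = 82; N = 191.
Expected count E = 83 × 82 / 191 = 35.6335.
Contribution = (O − E)²/E = (22 − 35.6335)² / 35.6335 = 5.22.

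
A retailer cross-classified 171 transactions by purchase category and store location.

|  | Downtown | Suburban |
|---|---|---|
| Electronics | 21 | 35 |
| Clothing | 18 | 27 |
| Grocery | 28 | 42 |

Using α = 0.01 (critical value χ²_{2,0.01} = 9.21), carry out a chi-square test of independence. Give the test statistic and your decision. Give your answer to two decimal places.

Row totals: 56, 45, 70. Column totals: 67, 104. Grand total N = 171.
Expected counts (row total × column total / N):
  Electronics, Downtown: 56×67/171 = 21.942
  Electronics, Suburban: 56×104/171 = 34.058
  Clothing, Downtown: 45×67/171 = 17.632
  Clothing, Suburban: 45×104/171 = 27.368
  Grocery, Downtown: 70×67/171 = 27.427
  Grocery, Suburban: 70×104/171 = 42.573
Contributions (O − E)²/E:
  (21 − 21.942)²/21.942 = 0.0404
  (35 − 34.058)²/34.058 = 0.0261
  (18 − 17.632)²/17.632 = 0.0077
  (27 − 27.368)²/27.368 = 0.0049
  (28 − 27.427)²/27.427 = 0.0120
  (42 − 42.573)²/42.573 = 0.0077
χ² = 0.0404 + 0.0261 + 0.0077 + 0.0049 + 0.0120 + 0.0077 = 0.10
df = (3−1)(2−1) = 2. Since 0.10 < 9.21, fail to reject the null hypothesis of independence at α = 0.01.

0.10; fail to reject H₀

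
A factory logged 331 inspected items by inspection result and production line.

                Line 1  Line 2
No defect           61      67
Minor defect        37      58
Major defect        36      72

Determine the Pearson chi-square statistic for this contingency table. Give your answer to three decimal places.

5.118

Row totals: 128, 95, 108. Column totals: 134, 197. Grand total N = 331.
Expected counts (row total × column total / N):
  No defect, Line 1: 128×134/331 = 51.8187
  No defect, Line 2: 128×197/331 = 76.1813
  Minor defect, Line 1: 95×134/331 = 38.4592
  Minor defect, Line 2: 95×197/331 = 56.5408
  Major defect, Line 1: 108×134/331 = 43.7221
  Major defect, Line 2: 108×197/331 = 64.2779
Contributions (O − E)²/E:
  (61 − 51.8187)²/51.8187 = 1.6268
  (67 − 76.1813)²/76.1813 = 1.1065
  (37 − 38.4592)²/38.4592 = 0.0554
  (58 − 56.5408)²/56.5408 = 0.0377
  (36 − 43.7221)²/43.7221 = 1.3639
  (72 − 64.2779)²/64.2779 = 0.9277
χ² = 1.6268 + 1.1065 + 0.0554 + 0.0377 + 1.3639 + 0.9277 = 5.118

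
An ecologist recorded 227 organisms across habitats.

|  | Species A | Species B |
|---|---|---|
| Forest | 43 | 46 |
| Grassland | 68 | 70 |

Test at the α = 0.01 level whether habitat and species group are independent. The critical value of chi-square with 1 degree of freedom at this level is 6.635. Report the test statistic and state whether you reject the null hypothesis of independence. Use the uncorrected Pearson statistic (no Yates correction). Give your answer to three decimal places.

0.020; fail to reject H₀

Row totals: 89, 138. Column totals: 111, 116. Grand total N = 227.
Expected counts (row total × column total / N):
  Forest, Species A: 89×111/227 = 43.5198
  Forest, Species B: 89×116/227 = 45.4802
  Grassland, Species A: 138×111/227 = 67.4802
  Grassland, Species B: 138×116/227 = 70.5198
Contributions (O − E)²/E:
  (43 − 43.5198)²/43.5198 = 0.0062
  (46 − 45.4802)²/45.4802 = 0.0059
  (68 − 67.4802)²/67.4802 = 0.0040
  (70 − 70.5198)²/70.5198 = 0.0038
χ² = 0.0062 + 0.0059 + 0.0040 + 0.0038 = 0.020
df = (2−1)(2−1) = 1. Since 0.020 < 6.635, fail to reject the null hypothesis of independence at α = 0.01.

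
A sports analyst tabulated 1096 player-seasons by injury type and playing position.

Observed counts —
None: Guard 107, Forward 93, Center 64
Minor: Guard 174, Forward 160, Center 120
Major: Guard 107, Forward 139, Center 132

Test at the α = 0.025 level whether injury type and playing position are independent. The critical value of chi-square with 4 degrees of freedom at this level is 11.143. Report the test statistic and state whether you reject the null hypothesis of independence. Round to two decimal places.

Row totals: 264, 454, 378. Column totals: 388, 392, 316. Grand total N = 1096.
Expected counts (row total × column total / N):
  None, Guard: 264×388/1096 = 93.460
  None, Forward: 264×392/1096 = 94.423
  None, Center: 264×316/1096 = 76.117
  Minor, Guard: 454×388/1096 = 160.723
  Minor, Forward: 454×392/1096 = 162.380
  Minor, Center: 454×316/1096 = 130.898
  Major, Guard: 378×388/1096 = 133.818
  Major, Forward: 378×392/1096 = 135.197
  Major, Center: 378×316/1096 = 108.985
Contributions (O − E)²/E:
  (107 − 93.460)²/93.460 = 1.9616
  (93 − 94.423)²/94.423 = 0.0214
  (64 − 76.117)²/76.117 = 1.9289
  (174 − 160.723)²/160.723 = 1.0968
  (160 − 162.380)²/162.380 = 0.0349
  (120 − 130.898)²/130.898 = 0.9073
  (107 − 133.818)²/133.818 = 5.3745
  (139 − 135.197)²/135.197 = 0.1070
  (132 − 108.985)²/108.985 = 4.8602
χ² = 1.9616 + 0.0214 + 1.9289 + 1.0968 + 0.0349 + 0.9073 + 5.3745 + 0.1070 + 4.8602 = 16.29
df = (3−1)(3−1) = 4. Since 16.29 > 11.143, reject the null hypothesis of independence at α = 0.025.

16.29; reject H₀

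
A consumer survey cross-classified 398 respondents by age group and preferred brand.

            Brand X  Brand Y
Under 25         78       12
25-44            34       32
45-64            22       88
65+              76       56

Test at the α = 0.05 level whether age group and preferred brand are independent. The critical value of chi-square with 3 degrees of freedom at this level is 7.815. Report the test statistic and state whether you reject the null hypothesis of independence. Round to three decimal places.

90.150; reject H₀

Row totals: 90, 66, 110, 132. Column totals: 210, 188. Grand total N = 398.
Expected counts (row total × column total / N):
  Under 25, Brand X: 90×210/398 = 47.4874
  Under 25, Brand Y: 90×188/398 = 42.5126
  25-44, Brand X: 66×210/398 = 34.8241
  25-44, Brand Y: 66×188/398 = 31.1759
  45-64, Brand X: 110×210/398 = 58.0402
  45-64, Brand Y: 110×188/398 = 51.9598
  65+, Brand X: 132×210/398 = 69.6482
  65+, Brand Y: 132×188/398 = 62.3518
Contributions (O − E)²/E:
  (78 − 47.4874)²/47.4874 = 19.6056
  (12 − 42.5126)²/42.5126 = 21.8998
  (34 − 34.8241)²/34.8241 = 0.0195
  (32 − 31.1759)²/31.1759 = 0.0218
  (22 − 58.0402)²/58.0402 = 22.3792
  (88 − 51.9598)²/51.9598 = 24.9981
  (76 − 69.6482)²/69.6482 = 0.5793
  (56 − 62.3518)²/62.3518 = 0.6471
χ² = 19.6056 + 21.8998 + 0.0195 + 0.0218 + 22.3792 + 24.9981 + 0.5793 + 0.6471 = 90.150
df = (4−1)(2−1) = 3. Since 90.150 > 7.815, reject the null hypothesis of independence at α = 0.05.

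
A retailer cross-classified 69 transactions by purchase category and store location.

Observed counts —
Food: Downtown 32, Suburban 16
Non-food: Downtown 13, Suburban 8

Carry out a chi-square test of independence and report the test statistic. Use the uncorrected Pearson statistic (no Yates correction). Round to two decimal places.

0.15

Row totals: 48, 21. Column totals: 45, 24. Grand total N = 69.
Expected counts (row total × column total / N):
  Food, Downtown: 48×45/69 = 31.304
  Food, Suburban: 48×24/69 = 16.696
  Non-food, Downtown: 21×45/69 = 13.696
  Non-food, Suburban: 21×24/69 = 7.304
Contributions (O − E)²/E:
  (32 − 31.304)²/31.304 = 0.0155
  (16 − 16.696)²/16.696 = 0.0290
  (13 − 13.696)²/13.696 = 0.0354
  (8 − 7.304)²/7.304 = 0.0663
χ² = 0.0155 + 0.0290 + 0.0354 + 0.0663 = 0.15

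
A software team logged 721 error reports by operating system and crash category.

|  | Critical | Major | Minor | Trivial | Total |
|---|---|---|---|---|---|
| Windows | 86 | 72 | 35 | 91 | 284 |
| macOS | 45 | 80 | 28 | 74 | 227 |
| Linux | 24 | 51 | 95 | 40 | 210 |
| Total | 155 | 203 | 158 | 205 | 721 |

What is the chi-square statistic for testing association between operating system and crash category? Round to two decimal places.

Grand total N = 721.
Expected counts (row total × column total / N):
  Windows, Critical: 284×155/721 = 61.054
  Windows, Major: 284×203/721 = 79.961
  Windows, Minor: 284×158/721 = 62.236
  Windows, Trivial: 284×205/721 = 80.749
  macOS, Critical: 227×155/721 = 48.800
  macOS, Major: 227×203/721 = 63.913
  macOS, Minor: 227×158/721 = 49.745
  macOS, Trivial: 227×205/721 = 64.542
  Linux, Critical: 210×155/721 = 45.146
  Linux, Major: 210×203/721 = 59.126
  Linux, Minor: 210×158/721 = 46.019
  Linux, Trivial: 210×205/721 = 59.709
Contributions (O − E)²/E:
  (86 − 61.054)²/61.054 = 10.1927
  (72 − 79.961)²/79.961 = 0.7926
  (35 − 62.236)²/62.236 = 11.9191
  (91 − 80.749)²/80.749 = 1.3014
  (45 − 48.800)²/48.800 = 0.2959
  (80 − 63.913)²/63.913 = 4.0491
  (28 − 49.745)²/49.745 = 9.5054
  (74 − 64.542)²/64.542 = 1.3860
  (24 − 45.146)²/45.146 = 9.9046
  (51 − 59.126)²/59.126 = 1.1168
  (95 − 46.019)²/46.019 = 52.1336
  (40 − 59.709)²/59.709 = 6.5056
χ² = 10.1927 + 0.7926 + 11.9191 + 1.3014 + 0.2959 + 4.0491 + 9.5054 + 1.3860 + 9.9046 + 1.1168 + 52.1336 + 6.5056 = 109.10

109.10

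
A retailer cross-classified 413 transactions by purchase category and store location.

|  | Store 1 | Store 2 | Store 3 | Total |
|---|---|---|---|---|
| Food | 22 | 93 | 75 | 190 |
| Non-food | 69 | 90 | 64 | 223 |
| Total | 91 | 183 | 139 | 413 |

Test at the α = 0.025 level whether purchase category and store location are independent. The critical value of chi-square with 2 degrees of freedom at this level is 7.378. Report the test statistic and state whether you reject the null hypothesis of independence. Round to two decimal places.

Grand total N = 413.
Expected counts (row total × column total / N):
  Food, Store 1: 190×91/413 = 41.864
  Food, Store 2: 190×183/413 = 84.189
  Food, Store 3: 190×139/413 = 63.947
  Non-food, Store 1: 223×91/413 = 49.136
  Non-food, Store 2: 223×183/413 = 98.811
  Non-food, Store 3: 223×139/413 = 75.053
Contributions (O − E)²/E:
  (22 − 41.864)²/41.864 = 9.4252
  (93 − 84.189)²/84.189 = 0.9221
  (75 − 63.947)²/63.947 = 1.9105
  (69 − 49.136)²/49.136 = 8.0303
  (90 − 98.811)²/98.811 = 0.7857
  (64 − 75.053)²/75.053 = 1.6278
χ² = 9.4252 + 0.9221 + 1.9105 + 8.0303 + 0.7857 + 1.6278 = 22.70
df = (2−1)(3−1) = 2. Since 22.70 > 7.378, reject the null hypothesis of independence at α = 0.025.

22.70; reject H₀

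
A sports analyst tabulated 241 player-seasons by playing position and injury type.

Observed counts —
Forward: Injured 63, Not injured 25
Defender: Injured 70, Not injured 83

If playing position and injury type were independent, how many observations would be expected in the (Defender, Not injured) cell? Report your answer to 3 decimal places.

68.564

Row total (Defender) = 153; column total (Not injured) = 108; grand total N = 241.
Expected count = (row total × column total) / N = 153 × 108 / 241 = 68.564.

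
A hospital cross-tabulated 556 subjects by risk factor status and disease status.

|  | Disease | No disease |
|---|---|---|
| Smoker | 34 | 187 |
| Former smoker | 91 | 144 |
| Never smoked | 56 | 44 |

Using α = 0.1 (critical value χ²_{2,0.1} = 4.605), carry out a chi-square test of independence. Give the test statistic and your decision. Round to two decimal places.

Row totals: 221, 235, 100. Column totals: 181, 375. Grand total N = 556.
Expected counts (row total × column total / N):
  Smoker, Disease: 221×181/556 = 71.944
  Smoker, No disease: 221×375/556 = 149.056
  Former smoker, Disease: 235×181/556 = 76.502
  Former smoker, No disease: 235×375/556 = 158.498
  Never smoked, Disease: 100×181/556 = 32.554
  Never smoked, No disease: 100×375/556 = 67.446
Contributions (O − E)²/E:
  (34 − 71.944)²/71.944 = 20.0121
  (187 − 149.056)²/149.056 = 9.6591
  (91 − 76.502)²/76.502 = 2.7475
  (144 − 158.498)²/158.498 = 1.3261
  (56 − 32.554)²/32.554 = 16.8862
  (44 − 67.446)²/67.446 = 8.1504
χ² = 20.0121 + 9.6591 + 2.7475 + 1.3261 + 16.8862 + 8.1504 = 58.78
df = (3−1)(2−1) = 2. Since 58.78 > 4.605, reject the null hypothesis of independence at α = 0.1.

58.78; reject H₀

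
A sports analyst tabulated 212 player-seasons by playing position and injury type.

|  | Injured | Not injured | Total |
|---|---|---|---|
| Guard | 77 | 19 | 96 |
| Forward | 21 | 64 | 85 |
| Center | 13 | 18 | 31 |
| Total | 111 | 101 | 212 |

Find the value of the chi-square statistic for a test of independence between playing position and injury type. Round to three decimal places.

57.257

Grand total N = 212.
Expected counts (row total × column total / N):
  Guard, Injured: 96×111/212 = 50.2642
  Guard, Not injured: 96×101/212 = 45.7358
  Forward, Injured: 85×111/212 = 44.5047
  Forward, Not injured: 85×101/212 = 40.4953
  Center, Injured: 31×111/212 = 16.2311
  Center, Not injured: 31×101/212 = 14.7689
Contributions (O − E)²/E:
  (77 − 50.2642)²/50.2642 = 14.2209
  (19 − 45.7358)²/45.7358 = 15.6290
  (21 − 44.5047)²/44.5047 = 12.4138
  (64 − 40.4953)²/40.4953 = 13.6428
  (13 − 16.2311)²/16.2311 = 0.6432
  (18 − 14.7689)²/14.7689 = 0.7069
χ² = 14.2209 + 15.6290 + 12.4138 + 13.6428 + 0.6432 + 0.7069 = 57.257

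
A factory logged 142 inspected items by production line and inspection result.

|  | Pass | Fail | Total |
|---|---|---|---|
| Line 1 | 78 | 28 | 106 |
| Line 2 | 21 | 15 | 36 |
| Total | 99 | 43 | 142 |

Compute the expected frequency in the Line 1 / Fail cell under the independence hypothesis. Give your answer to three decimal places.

32.099

Row total (Line 1) = 106; column total (Fail) = 43; grand total N = 142.
Expected count = (row total × column total) / N = 106 × 43 / 142 = 32.099.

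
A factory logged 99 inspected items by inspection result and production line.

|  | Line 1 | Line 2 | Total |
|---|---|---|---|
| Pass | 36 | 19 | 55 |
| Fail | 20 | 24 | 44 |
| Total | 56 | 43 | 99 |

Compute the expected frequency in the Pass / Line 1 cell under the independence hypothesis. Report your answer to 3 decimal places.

31.111

Row total (Pass) = 55; column total (Line 1) = 56; grand total N = 99.
Expected count = (row total × column total) / N = 55 × 56 / 99 = 31.111.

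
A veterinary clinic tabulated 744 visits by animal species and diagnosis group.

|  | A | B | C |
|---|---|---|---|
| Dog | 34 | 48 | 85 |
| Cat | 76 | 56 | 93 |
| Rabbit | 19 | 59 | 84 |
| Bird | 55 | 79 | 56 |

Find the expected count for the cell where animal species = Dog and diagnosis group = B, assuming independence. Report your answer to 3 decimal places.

54.320

Row total (Dog) = 167; column total (B) = 242; grand total N = 744.
Expected count = (row total × column total) / N = 167 × 242 / 744 = 54.320.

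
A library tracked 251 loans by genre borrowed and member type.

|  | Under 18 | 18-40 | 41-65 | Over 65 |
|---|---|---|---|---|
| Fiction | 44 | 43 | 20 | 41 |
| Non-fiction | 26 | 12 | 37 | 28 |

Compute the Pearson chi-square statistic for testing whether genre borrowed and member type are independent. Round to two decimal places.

Row totals: 148, 103. Column totals: 70, 55, 57, 69. Grand total N = 251.
Expected counts (row total × column total / N):
  Fiction, Under 18: 148×70/251 = 41.2749
  Fiction, 18-40: 148×55/251 = 32.4303
  Fiction, 41-65: 148×57/251 = 33.6096
  Fiction, Over 65: 148×69/251 = 40.6853
  Non-fiction, Under 18: 103×70/251 = 28.7251
  Non-fiction, 18-40: 103×55/251 = 22.5697
  Non-fiction, 41-65: 103×57/251 = 23.3904
  Non-fiction, Over 65: 103×69/251 = 28.3147
Contributions (O − E)²/E:
  (44 − 41.2749)²/41.2749 = 0.1799
  (43 − 32.4303)²/32.4303 = 3.4449
  (20 − 33.6096)²/33.6096 = 5.5110
  (41 − 40.6853)²/40.6853 = 0.0024
  (26 − 28.7251)²/28.7251 = 0.2585
  (12 − 22.5697)²/22.5697 = 4.9499
  (37 − 23.3904)²/23.3904 = 7.9187
  (28 − 28.3147)²/28.3147 = 0.0035
χ² = 0.1799 + 3.4449 + 5.5110 + 0.0024 + 0.2585 + 4.9499 + 7.9187 + 0.0035 = 22.27

22.27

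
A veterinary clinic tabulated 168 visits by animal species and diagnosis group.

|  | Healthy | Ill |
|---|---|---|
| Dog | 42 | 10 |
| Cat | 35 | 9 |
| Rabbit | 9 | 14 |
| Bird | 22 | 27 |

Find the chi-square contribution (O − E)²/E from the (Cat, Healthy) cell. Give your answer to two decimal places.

Row total (Cat) = 44; column total (Healthy) = 108; N = 168.
Expected count E = 44 × 108 / 168 = 28.286.
Contribution = (O − E)²/E = (35 − 28.286)² / 28.286 = 1.59.

1.59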